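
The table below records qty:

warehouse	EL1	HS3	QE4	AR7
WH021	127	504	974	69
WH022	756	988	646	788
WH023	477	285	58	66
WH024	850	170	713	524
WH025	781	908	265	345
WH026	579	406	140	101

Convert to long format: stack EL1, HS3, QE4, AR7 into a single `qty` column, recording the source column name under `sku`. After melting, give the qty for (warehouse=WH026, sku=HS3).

Unpivoting turns each (warehouse, wide-column) pair into one long row.
The wide cell at row WH026, column HS3 holds 406, so the long row (WH026, HS3) has qty=406.

406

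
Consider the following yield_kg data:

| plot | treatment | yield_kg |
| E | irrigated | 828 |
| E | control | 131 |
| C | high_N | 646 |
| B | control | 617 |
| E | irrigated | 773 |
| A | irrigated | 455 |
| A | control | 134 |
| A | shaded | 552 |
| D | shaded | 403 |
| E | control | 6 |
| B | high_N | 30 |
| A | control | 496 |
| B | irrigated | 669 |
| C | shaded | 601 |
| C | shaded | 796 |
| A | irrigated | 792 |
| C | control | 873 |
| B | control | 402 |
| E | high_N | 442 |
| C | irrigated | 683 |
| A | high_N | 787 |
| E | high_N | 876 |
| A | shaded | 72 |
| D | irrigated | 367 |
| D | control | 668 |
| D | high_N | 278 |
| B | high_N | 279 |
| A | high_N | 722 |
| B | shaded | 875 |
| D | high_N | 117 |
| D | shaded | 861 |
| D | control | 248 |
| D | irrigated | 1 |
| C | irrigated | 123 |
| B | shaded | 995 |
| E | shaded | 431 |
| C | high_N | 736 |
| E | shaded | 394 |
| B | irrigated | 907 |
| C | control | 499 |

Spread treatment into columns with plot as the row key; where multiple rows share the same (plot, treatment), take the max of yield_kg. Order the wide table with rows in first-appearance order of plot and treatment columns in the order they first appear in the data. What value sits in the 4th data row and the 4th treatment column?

552

With rows in first-appearance order of plot, row 4 is plot=A. treatment columns in first-appearance order: irrigated, control, high_N, shaded; column 4 is shaded.
Long rows with plot=A, treatment=shaded: max(552, 72) = 552.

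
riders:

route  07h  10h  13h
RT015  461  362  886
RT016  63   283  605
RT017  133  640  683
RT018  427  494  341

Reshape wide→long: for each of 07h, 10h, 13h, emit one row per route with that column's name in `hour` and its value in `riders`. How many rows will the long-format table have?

4 route values × 3 melted columns = 12 rows.

12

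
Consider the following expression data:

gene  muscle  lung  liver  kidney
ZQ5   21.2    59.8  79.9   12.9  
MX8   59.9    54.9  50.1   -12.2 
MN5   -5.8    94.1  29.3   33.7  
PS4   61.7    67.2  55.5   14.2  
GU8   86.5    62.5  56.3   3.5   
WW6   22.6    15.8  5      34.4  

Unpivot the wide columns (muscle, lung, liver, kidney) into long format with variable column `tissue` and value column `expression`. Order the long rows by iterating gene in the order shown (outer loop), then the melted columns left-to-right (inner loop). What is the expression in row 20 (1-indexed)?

3.5

24 rows total (6 × 4). Row 20: index ⌊(20-1)/4⌋ = 4 into gene → GU8; (20-1) mod 4 = 3 into the melted columns → kidney.
So row 20 is (GU8, kidney, 3.5); expression = 3.5.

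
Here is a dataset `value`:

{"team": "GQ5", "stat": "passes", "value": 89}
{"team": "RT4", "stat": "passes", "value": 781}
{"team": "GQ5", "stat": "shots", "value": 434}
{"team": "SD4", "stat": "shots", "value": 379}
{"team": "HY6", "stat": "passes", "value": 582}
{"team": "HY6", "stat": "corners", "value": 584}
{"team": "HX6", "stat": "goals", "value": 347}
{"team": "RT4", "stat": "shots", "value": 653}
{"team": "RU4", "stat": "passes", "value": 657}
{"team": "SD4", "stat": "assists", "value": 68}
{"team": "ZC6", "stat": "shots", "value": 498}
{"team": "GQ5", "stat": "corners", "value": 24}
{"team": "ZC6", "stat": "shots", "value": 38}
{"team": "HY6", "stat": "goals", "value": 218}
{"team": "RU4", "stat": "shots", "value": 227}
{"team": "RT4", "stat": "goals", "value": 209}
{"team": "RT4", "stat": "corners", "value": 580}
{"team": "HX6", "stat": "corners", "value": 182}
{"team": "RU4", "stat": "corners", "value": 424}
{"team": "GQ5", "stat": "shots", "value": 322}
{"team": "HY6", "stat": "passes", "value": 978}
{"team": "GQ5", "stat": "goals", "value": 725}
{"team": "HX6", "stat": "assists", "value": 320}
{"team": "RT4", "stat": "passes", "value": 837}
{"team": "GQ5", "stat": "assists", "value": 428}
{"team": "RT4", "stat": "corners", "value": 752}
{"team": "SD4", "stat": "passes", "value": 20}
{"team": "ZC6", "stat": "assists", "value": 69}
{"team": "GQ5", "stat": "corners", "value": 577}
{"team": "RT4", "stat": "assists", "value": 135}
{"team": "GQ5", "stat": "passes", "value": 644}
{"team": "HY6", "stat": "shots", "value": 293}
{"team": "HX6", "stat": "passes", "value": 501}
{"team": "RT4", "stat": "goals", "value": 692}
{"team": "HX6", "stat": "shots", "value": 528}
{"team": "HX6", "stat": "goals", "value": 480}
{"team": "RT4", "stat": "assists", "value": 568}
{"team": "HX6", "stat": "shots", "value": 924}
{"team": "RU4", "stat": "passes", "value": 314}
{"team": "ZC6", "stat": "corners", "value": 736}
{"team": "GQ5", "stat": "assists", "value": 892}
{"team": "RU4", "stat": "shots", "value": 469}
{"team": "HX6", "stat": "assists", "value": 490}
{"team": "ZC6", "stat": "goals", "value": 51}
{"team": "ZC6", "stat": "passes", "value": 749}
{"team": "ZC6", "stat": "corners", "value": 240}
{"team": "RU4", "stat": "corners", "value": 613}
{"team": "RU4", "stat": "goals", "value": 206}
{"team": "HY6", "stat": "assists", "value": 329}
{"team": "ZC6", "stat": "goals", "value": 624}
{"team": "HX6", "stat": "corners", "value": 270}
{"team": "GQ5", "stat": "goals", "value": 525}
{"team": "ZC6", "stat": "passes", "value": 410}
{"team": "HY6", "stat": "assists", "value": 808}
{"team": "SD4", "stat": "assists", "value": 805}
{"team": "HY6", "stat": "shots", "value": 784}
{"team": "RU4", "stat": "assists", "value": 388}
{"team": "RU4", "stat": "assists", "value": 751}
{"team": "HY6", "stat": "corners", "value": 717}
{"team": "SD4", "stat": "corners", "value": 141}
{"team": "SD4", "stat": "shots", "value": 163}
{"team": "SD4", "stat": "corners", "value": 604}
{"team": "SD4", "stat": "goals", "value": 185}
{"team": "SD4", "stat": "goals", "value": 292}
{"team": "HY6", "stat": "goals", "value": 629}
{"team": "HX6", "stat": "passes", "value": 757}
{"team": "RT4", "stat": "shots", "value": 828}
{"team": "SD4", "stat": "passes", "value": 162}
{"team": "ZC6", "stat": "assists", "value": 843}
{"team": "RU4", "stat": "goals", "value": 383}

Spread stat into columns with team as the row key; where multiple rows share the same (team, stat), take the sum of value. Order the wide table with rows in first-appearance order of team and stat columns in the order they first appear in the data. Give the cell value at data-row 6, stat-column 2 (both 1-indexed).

696

With rows in first-appearance order of team, row 6 is team=RU4. stat columns in first-appearance order: passes, shots, corners, goals, assists; column 2 is shots.
Long rows with team=RU4, stat=shots: 227 + 469 = 696.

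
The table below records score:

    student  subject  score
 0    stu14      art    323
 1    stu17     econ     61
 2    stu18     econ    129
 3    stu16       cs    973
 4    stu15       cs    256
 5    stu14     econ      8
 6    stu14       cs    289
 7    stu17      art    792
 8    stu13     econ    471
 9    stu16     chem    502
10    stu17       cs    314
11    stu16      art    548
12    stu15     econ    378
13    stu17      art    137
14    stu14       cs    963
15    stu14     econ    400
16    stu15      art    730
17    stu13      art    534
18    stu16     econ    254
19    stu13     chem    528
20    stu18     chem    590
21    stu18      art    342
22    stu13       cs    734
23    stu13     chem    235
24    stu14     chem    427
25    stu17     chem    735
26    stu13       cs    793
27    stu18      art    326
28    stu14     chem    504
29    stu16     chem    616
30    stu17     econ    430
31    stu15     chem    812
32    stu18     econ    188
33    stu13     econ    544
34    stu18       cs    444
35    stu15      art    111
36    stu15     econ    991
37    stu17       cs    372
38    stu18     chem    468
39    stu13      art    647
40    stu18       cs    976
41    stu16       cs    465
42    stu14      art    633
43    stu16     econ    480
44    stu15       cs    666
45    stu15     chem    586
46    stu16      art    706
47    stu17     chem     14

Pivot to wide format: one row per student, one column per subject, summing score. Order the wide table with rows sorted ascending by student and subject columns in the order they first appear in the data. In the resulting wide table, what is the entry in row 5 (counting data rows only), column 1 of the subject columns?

With rows sorted ascending by student, row 5 is student=stu17. subject columns in first-appearance order: art, econ, cs, chem; column 1 is art.
Long rows with student=stu17, subject=art: 792 + 137 = 929.

929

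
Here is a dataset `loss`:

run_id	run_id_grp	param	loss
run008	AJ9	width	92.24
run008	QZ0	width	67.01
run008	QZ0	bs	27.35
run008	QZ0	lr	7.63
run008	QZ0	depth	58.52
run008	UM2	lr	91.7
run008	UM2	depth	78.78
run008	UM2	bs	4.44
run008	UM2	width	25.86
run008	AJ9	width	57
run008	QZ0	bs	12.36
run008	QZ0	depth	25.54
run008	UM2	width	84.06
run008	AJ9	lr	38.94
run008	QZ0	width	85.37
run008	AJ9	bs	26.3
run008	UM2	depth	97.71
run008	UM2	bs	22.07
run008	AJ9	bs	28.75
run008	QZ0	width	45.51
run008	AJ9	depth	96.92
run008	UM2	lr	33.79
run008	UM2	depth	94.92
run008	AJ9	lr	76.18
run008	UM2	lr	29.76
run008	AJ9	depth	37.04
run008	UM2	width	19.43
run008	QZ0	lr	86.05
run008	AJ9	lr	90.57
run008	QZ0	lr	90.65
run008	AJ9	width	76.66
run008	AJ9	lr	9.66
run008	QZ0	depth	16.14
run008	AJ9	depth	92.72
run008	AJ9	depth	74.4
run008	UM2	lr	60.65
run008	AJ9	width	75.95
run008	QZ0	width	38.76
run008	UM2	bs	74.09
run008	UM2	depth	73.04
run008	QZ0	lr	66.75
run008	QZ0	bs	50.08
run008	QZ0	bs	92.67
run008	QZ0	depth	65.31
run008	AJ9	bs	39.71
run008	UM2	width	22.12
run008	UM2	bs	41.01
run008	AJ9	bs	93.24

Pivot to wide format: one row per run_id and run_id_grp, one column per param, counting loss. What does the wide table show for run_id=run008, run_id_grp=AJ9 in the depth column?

4

Rows with run_id=run008, run_id_grp=AJ9 and param=depth: loss values are 96.92, 37.04, 92.72, 74.4.
4 rows match — count = 4.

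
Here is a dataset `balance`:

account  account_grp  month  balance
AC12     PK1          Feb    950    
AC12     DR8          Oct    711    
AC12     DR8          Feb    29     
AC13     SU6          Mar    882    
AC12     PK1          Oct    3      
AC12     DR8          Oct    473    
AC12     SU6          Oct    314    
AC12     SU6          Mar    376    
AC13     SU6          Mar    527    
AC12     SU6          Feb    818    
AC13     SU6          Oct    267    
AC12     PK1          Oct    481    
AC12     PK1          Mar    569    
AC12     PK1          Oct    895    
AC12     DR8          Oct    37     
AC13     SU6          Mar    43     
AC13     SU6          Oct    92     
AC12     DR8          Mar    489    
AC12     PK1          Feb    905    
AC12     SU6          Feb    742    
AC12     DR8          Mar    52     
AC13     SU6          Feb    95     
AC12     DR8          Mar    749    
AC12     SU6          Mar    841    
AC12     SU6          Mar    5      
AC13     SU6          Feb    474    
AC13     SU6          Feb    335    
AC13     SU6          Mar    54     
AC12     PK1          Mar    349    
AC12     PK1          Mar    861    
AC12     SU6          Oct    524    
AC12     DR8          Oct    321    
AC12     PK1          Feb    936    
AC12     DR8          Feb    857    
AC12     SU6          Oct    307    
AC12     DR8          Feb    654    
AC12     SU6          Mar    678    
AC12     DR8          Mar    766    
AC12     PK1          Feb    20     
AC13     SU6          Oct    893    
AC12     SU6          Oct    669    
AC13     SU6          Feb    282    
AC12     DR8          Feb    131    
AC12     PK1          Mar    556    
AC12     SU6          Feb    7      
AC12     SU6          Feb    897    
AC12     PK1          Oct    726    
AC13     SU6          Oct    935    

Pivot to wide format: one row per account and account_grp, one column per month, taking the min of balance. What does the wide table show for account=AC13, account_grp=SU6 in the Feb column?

Rows with account=AC13, account_grp=SU6 and month=Feb: balance values are 95, 474, 335, 282.
min(95, 474, 335, 282) = 95.

95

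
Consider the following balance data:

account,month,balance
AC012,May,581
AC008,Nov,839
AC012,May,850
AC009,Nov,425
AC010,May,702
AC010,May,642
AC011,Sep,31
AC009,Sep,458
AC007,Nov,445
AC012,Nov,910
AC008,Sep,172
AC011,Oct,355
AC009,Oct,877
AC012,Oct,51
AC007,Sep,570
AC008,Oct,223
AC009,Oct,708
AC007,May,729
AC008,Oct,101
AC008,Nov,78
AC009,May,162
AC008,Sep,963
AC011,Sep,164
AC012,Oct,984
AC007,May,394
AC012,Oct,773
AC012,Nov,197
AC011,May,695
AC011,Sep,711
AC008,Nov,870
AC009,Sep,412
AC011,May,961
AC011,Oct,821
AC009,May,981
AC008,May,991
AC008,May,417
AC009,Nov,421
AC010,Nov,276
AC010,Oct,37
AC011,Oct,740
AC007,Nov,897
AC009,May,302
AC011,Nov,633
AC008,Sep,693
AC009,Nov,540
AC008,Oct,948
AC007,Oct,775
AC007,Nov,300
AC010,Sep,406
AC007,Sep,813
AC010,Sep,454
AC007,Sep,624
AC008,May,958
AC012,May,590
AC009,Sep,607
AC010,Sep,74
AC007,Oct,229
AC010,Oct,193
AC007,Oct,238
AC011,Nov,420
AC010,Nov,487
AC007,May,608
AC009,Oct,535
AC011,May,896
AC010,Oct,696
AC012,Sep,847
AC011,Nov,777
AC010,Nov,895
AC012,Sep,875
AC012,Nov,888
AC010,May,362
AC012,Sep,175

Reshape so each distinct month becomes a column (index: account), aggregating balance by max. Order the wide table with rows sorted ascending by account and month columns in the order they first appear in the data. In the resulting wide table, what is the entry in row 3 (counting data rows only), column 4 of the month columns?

With rows sorted ascending by account, row 3 is account=AC009. month columns in first-appearance order: May, Nov, Sep, Oct; column 4 is Oct.
Long rows with account=AC009, month=Oct: max(877, 708, 535) = 877.

877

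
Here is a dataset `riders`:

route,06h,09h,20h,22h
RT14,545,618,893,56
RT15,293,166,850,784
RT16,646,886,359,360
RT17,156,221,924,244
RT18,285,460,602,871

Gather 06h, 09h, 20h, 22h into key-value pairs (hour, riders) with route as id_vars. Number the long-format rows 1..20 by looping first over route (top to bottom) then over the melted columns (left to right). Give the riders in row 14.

20 rows total (5 × 4). Row 14: index ⌊(14-1)/4⌋ = 3 into route → RT17; (14-1) mod 4 = 1 into the melted columns → 09h.
So row 14 is (RT17, 09h, 221); riders = 221.

221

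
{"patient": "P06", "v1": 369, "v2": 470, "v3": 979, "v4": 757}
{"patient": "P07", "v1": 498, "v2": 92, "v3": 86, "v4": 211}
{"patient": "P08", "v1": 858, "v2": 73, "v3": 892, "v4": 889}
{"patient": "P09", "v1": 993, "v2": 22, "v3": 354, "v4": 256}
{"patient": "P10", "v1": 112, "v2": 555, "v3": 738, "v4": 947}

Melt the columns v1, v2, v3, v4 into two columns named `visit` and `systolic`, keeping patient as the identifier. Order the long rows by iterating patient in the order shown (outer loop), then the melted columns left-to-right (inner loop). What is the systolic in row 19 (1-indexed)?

20 rows total (5 × 4). Row 19: index ⌊(19-1)/4⌋ = 4 into patient → P10; (19-1) mod 4 = 2 into the melted columns → v3.
So row 19 is (P10, v3, 738); systolic = 738.

738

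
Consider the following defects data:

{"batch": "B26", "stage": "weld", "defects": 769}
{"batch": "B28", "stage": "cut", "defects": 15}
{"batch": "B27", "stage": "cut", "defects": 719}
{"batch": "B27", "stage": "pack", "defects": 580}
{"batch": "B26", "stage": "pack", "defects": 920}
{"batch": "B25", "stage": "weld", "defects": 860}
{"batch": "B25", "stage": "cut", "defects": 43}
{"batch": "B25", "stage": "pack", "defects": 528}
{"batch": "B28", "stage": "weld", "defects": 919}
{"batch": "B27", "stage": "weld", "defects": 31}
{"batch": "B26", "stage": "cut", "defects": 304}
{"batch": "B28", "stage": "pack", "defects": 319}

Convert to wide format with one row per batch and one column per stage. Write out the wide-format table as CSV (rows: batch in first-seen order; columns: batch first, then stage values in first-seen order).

Columns: batch plus the 3 distinct stage values (weld, cut, pack).
For example, row B26 column weld takes defects=769 from the long row (B26, weld).

batch,weld,cut,pack
B26,769,304,920
B28,919,15,319
B27,31,719,580
B25,860,43,528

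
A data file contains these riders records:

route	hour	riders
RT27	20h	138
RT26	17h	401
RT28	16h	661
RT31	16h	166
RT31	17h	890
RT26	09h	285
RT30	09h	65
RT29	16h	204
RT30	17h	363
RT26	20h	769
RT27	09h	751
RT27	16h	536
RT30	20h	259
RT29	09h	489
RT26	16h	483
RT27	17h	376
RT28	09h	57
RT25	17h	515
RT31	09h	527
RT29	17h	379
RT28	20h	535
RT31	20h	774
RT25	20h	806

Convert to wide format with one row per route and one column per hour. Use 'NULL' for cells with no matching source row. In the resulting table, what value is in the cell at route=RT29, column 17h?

379

The long row with route=RT29, hour=17h has riders=379.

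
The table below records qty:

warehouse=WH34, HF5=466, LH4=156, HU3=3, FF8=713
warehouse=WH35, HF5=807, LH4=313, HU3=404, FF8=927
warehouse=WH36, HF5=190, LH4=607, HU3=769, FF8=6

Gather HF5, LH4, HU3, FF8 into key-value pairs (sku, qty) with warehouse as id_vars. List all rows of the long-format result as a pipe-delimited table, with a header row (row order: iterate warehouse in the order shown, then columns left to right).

| warehouse | sku | qty |
| WH34 | HF5 | 466 |
| WH34 | LH4 | 156 |
| WH34 | HU3 | 3 |
| WH34 | FF8 | 713 |
| WH35 | HF5 | 807 |
| WH35 | LH4 | 313 |
| WH35 | HU3 | 404 |
| WH35 | FF8 | 927 |
| WH36 | HF5 | 190 |
| WH36 | LH4 | 607 |
| WH36 | HU3 | 769 |
| WH36 | FF8 | 6 |

Each (warehouse, column) pair becomes one row: 3 × 4 = 12 rows.
For example, (WH34, HF5) → qty=466.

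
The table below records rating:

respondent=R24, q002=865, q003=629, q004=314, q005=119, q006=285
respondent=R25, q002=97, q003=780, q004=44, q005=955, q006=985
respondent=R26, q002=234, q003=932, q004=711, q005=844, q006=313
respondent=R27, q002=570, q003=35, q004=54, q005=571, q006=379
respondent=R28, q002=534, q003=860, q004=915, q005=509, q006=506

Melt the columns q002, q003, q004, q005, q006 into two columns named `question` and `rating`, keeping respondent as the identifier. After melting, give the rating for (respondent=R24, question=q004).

314

Unpivoting turns each (respondent, wide-column) pair into one long row.
The wide cell at row R24, column q004 holds 314, so the long row (R24, q004) has rating=314.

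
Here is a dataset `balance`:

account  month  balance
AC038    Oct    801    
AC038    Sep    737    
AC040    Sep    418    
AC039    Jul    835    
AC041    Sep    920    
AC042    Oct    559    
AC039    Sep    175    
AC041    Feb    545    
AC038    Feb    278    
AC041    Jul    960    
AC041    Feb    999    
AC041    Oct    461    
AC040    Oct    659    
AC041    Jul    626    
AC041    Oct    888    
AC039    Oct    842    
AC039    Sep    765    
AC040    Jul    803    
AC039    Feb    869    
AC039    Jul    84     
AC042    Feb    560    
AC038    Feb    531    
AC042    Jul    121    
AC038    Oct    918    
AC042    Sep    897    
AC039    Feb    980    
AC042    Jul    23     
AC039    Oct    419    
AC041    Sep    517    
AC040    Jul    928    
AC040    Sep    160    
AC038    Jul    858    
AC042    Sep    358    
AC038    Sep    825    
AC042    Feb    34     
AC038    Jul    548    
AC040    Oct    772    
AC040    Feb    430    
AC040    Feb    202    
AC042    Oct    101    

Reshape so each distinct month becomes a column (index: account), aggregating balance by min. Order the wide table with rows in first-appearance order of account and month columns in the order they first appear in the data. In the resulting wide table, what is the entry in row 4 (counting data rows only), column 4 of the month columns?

545

With rows in first-appearance order of account, row 4 is account=AC041. month columns in first-appearance order: Oct, Sep, Jul, Feb; column 4 is Feb.
Long rows with account=AC041, month=Feb: min(545, 999) = 545.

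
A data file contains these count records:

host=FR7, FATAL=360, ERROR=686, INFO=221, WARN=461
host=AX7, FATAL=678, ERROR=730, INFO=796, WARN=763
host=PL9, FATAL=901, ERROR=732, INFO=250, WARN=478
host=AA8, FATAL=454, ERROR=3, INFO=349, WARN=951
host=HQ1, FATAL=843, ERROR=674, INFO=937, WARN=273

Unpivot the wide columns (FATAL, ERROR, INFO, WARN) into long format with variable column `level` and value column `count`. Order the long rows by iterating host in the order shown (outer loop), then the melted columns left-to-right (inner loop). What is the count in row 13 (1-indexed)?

20 rows total (5 × 4). Row 13: index ⌊(13-1)/4⌋ = 3 into host → AA8; (13-1) mod 4 = 0 into the melted columns → FATAL.
So row 13 is (AA8, FATAL, 454); count = 454.

454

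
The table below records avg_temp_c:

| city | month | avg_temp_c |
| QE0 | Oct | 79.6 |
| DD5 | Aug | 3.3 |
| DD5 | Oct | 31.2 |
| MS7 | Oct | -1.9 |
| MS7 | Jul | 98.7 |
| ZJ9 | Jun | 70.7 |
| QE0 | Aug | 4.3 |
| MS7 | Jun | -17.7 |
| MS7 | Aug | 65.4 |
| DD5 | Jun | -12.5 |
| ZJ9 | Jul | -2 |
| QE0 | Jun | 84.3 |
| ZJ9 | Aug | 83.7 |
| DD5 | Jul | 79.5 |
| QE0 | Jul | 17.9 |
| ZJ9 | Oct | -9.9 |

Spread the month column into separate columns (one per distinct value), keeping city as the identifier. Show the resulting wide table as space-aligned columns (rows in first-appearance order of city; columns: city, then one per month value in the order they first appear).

Columns: city plus the 4 distinct month values (Oct, Aug, Jul, Jun).
For example, row QE0 column Oct takes avg_temp_c=79.6 from the long row (QE0, Oct).

city  Oct   Aug   Jul   Jun  
QE0   79.6  4.3   17.9  84.3 
DD5   31.2  3.3   79.5  -12.5
MS7   -1.9  65.4  98.7  -17.7
ZJ9   -9.9  83.7  -2    70.7 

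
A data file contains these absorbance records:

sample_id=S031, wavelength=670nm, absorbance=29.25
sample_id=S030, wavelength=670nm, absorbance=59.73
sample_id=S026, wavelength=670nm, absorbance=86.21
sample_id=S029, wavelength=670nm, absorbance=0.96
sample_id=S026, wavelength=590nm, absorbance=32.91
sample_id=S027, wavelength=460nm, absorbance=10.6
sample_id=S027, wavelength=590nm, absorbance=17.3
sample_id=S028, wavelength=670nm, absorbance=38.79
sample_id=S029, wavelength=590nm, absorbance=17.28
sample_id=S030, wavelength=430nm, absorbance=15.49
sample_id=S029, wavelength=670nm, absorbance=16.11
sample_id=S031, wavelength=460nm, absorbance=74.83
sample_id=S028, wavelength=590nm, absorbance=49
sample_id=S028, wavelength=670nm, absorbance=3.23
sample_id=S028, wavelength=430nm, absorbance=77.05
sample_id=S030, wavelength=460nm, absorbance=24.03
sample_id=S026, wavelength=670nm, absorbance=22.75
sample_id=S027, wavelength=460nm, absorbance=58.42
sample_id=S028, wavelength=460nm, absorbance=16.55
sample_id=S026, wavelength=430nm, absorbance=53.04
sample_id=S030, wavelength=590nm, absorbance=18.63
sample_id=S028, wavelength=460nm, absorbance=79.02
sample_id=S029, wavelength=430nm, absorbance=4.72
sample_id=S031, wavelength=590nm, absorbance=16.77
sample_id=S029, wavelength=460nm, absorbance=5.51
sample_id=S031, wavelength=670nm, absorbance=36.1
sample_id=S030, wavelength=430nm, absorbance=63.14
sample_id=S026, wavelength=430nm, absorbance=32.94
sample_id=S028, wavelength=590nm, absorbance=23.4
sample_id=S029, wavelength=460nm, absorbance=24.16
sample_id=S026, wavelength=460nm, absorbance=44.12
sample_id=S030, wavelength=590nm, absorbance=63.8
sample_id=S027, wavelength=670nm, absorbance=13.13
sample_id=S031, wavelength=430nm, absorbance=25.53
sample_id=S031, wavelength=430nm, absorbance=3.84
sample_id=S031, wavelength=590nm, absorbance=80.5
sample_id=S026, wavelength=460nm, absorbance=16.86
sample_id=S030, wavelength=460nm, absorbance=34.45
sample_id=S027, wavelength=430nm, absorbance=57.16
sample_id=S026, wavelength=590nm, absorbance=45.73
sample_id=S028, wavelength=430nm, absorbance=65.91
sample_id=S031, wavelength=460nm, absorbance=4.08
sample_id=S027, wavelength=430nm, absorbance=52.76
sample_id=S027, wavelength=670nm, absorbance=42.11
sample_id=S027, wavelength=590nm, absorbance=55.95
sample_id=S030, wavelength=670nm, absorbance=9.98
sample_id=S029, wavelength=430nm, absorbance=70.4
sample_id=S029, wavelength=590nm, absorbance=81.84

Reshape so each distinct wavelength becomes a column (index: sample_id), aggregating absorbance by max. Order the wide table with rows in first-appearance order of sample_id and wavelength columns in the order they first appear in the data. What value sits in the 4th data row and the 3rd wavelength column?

With rows in first-appearance order of sample_id, row 4 is sample_id=S029. wavelength columns in first-appearance order: 670nm, 590nm, 460nm, 430nm; column 3 is 460nm.
Long rows with sample_id=S029, wavelength=460nm: max(5.51, 24.16) = 24.16.

24.16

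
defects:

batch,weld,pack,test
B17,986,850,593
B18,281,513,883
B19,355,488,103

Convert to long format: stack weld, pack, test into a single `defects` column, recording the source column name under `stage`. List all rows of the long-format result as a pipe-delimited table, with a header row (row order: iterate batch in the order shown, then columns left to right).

Each (batch, column) pair becomes one row: 3 × 3 = 9 rows.
For example, (B17, weld) → defects=986.

| batch | stage | defects |
| B17 | weld | 986 |
| B17 | pack | 850 |
| B17 | test | 593 |
| B18 | weld | 281 |
| B18 | pack | 513 |
| B18 | test | 883 |
| B19 | weld | 355 |
| B19 | pack | 488 |
| B19 | test | 103 |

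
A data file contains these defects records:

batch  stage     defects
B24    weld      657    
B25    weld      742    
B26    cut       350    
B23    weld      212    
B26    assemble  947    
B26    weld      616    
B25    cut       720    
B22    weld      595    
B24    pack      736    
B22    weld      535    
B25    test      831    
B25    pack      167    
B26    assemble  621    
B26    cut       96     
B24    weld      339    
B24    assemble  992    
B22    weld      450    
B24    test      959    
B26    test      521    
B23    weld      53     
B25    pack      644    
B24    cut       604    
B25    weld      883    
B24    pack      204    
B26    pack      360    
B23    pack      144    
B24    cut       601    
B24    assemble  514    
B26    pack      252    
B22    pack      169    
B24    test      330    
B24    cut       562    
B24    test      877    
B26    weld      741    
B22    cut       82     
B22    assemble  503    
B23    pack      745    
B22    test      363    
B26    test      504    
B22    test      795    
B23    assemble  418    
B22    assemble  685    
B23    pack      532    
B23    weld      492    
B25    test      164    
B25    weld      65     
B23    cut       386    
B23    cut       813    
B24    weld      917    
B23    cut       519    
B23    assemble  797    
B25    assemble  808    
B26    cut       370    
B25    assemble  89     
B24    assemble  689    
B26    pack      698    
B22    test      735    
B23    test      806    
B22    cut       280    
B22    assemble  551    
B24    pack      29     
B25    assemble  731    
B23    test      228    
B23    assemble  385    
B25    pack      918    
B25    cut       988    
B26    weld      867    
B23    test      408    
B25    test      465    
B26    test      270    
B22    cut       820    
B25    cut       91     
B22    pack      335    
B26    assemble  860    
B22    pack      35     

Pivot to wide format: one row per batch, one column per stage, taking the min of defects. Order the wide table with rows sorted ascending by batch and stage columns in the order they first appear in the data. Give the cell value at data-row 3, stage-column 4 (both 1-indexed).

With rows sorted ascending by batch, row 3 is batch=B24. stage columns in first-appearance order: weld, cut, assemble, pack, test; column 4 is pack.
Long rows with batch=B24, stage=pack: min(736, 204, 29) = 29.

29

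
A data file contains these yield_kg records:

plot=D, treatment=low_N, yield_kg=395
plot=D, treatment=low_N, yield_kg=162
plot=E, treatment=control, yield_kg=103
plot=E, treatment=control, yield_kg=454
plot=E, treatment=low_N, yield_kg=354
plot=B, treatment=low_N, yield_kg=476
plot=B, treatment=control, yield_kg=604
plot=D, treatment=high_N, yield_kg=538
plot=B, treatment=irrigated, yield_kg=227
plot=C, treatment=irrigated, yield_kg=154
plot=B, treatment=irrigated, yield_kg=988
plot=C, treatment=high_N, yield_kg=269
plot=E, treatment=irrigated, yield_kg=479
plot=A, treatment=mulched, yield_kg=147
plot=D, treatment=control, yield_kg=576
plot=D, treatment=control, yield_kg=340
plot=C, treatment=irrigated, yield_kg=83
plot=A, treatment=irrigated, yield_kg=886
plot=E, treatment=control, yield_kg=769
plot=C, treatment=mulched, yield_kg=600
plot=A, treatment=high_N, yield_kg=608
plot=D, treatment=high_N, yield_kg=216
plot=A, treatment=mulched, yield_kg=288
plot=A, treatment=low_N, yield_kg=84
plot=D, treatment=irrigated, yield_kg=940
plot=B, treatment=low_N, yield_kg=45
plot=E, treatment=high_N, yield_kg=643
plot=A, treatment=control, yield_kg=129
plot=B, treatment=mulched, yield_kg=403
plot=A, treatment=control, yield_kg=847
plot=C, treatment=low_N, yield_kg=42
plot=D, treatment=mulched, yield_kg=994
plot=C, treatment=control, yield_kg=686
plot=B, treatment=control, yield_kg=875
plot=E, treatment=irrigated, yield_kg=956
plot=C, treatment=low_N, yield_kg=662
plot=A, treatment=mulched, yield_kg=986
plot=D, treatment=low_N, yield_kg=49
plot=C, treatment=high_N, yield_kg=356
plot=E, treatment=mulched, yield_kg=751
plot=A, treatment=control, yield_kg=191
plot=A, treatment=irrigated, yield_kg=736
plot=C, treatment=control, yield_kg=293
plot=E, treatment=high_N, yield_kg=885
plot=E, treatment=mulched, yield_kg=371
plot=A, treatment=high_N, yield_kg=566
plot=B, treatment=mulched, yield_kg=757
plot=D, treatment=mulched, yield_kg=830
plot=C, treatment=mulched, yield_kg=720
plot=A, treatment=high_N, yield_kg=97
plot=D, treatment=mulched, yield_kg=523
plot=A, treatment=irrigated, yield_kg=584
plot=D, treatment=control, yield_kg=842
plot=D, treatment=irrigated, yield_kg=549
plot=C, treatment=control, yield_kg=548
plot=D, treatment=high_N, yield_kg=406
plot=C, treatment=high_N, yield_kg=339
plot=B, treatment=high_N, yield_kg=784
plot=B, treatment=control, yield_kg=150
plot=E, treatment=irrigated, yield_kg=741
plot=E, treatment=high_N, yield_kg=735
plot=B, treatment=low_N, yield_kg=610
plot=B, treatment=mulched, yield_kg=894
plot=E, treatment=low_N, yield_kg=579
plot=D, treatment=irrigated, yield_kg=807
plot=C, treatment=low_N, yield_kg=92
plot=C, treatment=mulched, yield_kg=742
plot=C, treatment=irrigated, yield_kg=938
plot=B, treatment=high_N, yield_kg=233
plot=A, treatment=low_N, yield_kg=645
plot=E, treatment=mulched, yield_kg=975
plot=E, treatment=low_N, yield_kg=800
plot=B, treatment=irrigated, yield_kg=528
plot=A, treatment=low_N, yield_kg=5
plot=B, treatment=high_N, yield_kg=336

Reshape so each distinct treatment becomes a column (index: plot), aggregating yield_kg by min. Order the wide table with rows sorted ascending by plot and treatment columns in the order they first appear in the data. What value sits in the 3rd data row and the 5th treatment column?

With rows sorted ascending by plot, row 3 is plot=C. treatment columns in first-appearance order: low_N, control, high_N, irrigated, mulched; column 5 is mulched.
Long rows with plot=C, treatment=mulched: min(600, 720, 742) = 600.

600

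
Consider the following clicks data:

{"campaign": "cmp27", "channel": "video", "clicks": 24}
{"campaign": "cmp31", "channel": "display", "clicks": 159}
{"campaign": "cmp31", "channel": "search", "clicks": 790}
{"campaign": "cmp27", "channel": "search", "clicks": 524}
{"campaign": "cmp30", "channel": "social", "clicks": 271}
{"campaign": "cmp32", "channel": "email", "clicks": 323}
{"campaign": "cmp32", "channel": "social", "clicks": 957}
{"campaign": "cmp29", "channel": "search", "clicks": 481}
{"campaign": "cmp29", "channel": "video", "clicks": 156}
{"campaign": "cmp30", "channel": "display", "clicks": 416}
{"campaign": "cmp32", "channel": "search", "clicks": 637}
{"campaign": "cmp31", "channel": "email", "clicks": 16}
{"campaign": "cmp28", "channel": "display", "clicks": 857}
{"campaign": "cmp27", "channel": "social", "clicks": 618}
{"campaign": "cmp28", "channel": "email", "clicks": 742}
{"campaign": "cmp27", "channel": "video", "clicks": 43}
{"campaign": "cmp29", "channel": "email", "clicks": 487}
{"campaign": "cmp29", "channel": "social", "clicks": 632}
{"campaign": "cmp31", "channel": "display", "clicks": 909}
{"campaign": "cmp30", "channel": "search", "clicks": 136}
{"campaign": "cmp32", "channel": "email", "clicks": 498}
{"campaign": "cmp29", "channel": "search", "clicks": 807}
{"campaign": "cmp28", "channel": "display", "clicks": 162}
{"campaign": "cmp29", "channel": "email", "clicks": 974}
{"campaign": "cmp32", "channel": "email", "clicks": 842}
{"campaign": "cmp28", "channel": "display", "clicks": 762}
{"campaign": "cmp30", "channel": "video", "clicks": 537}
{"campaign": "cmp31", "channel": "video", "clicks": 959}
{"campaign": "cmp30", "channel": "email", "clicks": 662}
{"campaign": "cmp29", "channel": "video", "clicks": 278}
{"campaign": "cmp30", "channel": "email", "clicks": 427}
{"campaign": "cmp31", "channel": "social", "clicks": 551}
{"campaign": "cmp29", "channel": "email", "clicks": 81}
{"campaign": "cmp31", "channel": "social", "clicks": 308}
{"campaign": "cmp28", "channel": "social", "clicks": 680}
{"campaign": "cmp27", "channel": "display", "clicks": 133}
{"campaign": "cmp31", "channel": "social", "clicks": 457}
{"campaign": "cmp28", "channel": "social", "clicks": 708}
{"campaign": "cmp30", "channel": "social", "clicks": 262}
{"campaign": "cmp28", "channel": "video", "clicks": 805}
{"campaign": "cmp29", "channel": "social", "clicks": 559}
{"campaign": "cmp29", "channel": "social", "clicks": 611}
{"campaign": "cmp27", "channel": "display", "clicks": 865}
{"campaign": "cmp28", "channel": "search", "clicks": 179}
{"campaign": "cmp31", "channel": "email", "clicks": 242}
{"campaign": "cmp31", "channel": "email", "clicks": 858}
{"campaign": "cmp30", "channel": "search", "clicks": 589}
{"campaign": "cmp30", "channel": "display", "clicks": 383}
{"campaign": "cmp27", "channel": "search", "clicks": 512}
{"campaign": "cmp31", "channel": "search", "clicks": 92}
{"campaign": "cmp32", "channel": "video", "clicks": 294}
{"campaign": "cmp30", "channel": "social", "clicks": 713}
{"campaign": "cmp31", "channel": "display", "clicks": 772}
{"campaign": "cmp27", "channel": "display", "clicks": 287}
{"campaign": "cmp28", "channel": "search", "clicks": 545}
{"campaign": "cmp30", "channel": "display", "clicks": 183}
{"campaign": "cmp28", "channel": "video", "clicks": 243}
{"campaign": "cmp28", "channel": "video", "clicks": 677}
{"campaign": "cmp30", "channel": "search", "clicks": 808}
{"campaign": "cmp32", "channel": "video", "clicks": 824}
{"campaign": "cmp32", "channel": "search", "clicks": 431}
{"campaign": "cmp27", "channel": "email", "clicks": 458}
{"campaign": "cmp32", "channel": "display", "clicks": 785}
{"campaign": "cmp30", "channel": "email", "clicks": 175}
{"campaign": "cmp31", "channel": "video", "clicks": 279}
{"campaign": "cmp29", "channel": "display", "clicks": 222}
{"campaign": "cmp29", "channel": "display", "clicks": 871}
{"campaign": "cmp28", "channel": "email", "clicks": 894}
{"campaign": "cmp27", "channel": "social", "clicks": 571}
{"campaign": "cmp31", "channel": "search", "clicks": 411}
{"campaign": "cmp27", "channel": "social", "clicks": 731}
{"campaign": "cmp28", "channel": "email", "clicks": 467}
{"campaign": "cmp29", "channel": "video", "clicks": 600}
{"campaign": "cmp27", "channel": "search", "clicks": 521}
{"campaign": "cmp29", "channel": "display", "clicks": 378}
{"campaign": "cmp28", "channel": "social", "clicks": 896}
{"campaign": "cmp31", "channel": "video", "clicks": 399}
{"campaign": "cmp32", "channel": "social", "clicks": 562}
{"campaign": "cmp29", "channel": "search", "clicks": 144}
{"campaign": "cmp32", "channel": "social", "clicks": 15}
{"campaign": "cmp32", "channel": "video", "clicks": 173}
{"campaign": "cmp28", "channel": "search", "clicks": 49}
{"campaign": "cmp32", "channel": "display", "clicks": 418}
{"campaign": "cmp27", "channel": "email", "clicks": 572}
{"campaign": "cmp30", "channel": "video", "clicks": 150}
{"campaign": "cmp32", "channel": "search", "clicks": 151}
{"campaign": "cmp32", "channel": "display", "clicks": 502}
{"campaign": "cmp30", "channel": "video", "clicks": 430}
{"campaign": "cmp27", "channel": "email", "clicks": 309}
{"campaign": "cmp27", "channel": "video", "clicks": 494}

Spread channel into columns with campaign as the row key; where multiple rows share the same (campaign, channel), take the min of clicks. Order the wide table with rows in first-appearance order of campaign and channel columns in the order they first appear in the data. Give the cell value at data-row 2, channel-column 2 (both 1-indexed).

159

With rows in first-appearance order of campaign, row 2 is campaign=cmp31. channel columns in first-appearance order: video, display, search, social, email; column 2 is display.
Long rows with campaign=cmp31, channel=display: min(159, 909, 772) = 159.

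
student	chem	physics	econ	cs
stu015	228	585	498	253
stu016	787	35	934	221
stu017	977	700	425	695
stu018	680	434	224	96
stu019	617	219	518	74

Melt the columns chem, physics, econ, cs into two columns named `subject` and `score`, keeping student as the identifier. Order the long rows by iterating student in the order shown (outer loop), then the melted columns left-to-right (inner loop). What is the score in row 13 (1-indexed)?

20 rows total (5 × 4). Row 13: index ⌊(13-1)/4⌋ = 3 into student → stu018; (13-1) mod 4 = 0 into the melted columns → chem.
So row 13 is (stu018, chem, 680); score = 680.

680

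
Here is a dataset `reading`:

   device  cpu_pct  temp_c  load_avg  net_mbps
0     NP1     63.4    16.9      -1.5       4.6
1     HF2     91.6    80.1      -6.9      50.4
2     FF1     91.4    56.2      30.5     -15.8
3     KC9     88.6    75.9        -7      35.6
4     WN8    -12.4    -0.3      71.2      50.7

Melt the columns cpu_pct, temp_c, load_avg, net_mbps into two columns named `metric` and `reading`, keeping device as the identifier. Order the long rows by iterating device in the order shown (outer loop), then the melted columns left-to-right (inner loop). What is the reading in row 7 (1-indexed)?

20 rows total (5 × 4). Row 7: index ⌊(7-1)/4⌋ = 1 into device → HF2; (7-1) mod 4 = 2 into the melted columns → load_avg.
So row 7 is (HF2, load_avg, -6.9); reading = -6.9.

-6.9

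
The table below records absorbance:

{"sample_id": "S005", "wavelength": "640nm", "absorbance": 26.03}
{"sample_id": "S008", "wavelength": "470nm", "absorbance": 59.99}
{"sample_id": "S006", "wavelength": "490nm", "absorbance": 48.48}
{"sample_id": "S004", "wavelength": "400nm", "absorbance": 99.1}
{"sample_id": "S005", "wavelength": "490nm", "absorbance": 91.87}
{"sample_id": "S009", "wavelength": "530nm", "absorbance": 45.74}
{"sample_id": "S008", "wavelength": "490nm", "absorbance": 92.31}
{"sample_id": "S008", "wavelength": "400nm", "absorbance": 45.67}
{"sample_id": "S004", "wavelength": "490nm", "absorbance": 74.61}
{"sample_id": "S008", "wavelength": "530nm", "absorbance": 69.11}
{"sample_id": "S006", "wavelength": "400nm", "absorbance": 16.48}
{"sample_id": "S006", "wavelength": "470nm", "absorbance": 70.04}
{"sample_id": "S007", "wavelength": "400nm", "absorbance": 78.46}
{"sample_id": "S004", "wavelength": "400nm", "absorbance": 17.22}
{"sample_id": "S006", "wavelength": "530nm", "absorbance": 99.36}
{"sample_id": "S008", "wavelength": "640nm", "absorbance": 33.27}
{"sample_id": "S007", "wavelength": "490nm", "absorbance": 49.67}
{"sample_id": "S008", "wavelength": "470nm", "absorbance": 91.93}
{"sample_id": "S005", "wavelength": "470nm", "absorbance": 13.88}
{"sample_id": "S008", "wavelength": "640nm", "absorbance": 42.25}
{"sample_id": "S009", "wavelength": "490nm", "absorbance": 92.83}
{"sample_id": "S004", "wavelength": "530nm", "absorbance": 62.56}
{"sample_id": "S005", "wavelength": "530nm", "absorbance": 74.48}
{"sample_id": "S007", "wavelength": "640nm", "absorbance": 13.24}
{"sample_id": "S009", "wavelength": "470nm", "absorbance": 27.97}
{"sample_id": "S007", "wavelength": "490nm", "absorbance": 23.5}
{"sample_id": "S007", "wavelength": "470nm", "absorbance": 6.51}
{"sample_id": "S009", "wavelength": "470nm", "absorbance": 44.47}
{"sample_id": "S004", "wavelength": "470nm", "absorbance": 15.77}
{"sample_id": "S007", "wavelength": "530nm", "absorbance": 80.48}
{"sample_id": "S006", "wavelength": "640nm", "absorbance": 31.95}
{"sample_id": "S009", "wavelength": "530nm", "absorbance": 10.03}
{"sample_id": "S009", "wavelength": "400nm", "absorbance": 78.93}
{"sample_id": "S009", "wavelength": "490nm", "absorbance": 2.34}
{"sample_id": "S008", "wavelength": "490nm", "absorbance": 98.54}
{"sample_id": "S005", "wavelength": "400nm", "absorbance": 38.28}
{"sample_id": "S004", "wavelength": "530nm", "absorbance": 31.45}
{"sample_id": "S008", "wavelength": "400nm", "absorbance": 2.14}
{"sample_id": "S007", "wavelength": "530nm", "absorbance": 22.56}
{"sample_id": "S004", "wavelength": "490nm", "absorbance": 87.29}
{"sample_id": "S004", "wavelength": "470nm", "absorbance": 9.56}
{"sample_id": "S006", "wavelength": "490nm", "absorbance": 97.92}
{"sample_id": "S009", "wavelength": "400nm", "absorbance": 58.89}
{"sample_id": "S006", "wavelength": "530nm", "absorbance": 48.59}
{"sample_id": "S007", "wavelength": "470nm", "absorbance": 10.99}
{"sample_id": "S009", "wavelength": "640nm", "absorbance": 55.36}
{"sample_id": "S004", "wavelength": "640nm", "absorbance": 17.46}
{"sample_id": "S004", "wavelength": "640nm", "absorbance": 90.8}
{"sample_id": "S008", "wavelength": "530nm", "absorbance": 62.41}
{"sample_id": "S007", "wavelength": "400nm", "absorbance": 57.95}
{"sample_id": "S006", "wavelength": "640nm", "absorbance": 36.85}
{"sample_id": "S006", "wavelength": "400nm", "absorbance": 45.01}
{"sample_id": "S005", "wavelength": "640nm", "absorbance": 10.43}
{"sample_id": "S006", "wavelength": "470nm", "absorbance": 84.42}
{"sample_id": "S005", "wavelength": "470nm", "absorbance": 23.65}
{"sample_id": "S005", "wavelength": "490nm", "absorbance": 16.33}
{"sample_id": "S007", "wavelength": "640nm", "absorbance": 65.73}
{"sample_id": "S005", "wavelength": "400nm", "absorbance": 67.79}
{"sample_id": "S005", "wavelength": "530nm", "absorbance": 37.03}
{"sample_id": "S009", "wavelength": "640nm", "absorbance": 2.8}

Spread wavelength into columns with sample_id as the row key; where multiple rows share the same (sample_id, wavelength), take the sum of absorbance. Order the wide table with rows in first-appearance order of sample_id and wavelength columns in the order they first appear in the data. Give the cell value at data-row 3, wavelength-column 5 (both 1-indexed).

147.95

With rows in first-appearance order of sample_id, row 3 is sample_id=S006. wavelength columns in first-appearance order: 640nm, 470nm, 490nm, 400nm, 530nm; column 5 is 530nm.
Long rows with sample_id=S006, wavelength=530nm: 99.36 + 48.59 = 147.95.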